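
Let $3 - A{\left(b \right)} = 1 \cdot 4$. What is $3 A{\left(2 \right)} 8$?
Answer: $-24$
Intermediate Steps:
$A{\left(b \right)} = -1$ ($A{\left(b \right)} = 3 - 1 \cdot 4 = 3 - 4 = -1$)
$3 A{\left(2 \right)} 8 = 3 \left(-1\right) 8 = \left(-3\right) 8 = -24$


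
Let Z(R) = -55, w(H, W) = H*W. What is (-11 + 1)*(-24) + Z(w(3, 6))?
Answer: 185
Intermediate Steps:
(-11 + 1)*(-24) + Z(w(3, 6)) = (-11 + 1)*(-24) - 55 = -10*(-24) - 55 = 240 - 55 = 185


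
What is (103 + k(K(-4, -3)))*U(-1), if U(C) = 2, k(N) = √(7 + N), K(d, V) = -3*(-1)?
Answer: 206 + 2*√10 ≈ 212.32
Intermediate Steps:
K(d, V) = 3
(103 + k(K(-4, -3)))*U(-1) = (103 + √(7 + 3))*2 = (103 + √10)*2 = 206 + 2*√10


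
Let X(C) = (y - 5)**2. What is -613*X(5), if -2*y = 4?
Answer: -30037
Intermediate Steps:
y = -2 (y = -1/2*4 = -2)
X(C) = 49 (X(C) = (-2 - 5)**2 = (-7)**2 = 49)
-613*X(5) = -613*49 = -30037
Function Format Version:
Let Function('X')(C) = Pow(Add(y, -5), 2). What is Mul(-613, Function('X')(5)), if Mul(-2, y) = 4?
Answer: -30037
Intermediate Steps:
y = -2 (y = Mul(Rational(-1, 2), 4) = -2)
Function('X')(C) = 49 (Function('X')(C) = Pow(Add(-2, -5), 2) = Pow(-7, 2) = 49)
Mul(-613, Function('X')(5)) = Mul(-613, 49) = -30037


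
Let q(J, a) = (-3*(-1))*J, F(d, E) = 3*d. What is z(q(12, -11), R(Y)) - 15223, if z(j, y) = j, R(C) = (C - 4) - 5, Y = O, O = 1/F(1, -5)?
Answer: -15187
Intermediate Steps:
O = ⅓ (O = 1/(3*1) = 1/3 = ⅓ ≈ 0.33333)
q(J, a) = 3*J
Y = ⅓ ≈ 0.33333
R(C) = -9 + C (R(C) = (-4 + C) - 5 = -9 + C)
z(q(12, -11), R(Y)) - 15223 = 3*12 - 15223 = 36 - 15223 = -15187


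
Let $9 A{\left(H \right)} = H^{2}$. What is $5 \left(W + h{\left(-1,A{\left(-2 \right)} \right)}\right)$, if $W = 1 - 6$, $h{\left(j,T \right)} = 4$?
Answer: $-5$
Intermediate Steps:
$A{\left(H \right)} = \frac{H^{2}}{9}$
$W = -5$
$5 \left(W + h{\left(-1,A{\left(-2 \right)} \right)}\right) = 5 \left(-5 + 4\right) = 5 \left(-1\right) = -5$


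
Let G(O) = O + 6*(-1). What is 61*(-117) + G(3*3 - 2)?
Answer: -7136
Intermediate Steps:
G(O) = -6 + O (G(O) = O - 6 = -6 + O)
61*(-117) + G(3*3 - 2) = 61*(-117) + (-6 + (3*3 - 2)) = -7137 + (-6 + (9 - 2)) = -7137 + (-6 + 7) = -7137 + 1 = -7136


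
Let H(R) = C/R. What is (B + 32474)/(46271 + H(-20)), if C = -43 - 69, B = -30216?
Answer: 11290/231383 ≈ 0.048794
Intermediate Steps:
C = -112
H(R) = -112/R
(B + 32474)/(46271 + H(-20)) = (-30216 + 32474)/(46271 - 112/(-20)) = 2258/(46271 - 112*(-1/20)) = 2258/(46271 + 28/5) = 2258/(231383/5) = 2258*(5/231383) = 11290/231383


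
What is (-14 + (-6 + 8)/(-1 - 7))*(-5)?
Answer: 285/4 ≈ 71.250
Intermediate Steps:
(-14 + (-6 + 8)/(-1 - 7))*(-5) = (-14 + 2/(-8))*(-5) = (-14 + 2*(-⅛))*(-5) = (-14 - ¼)*(-5) = -57/4*(-5) = 285/4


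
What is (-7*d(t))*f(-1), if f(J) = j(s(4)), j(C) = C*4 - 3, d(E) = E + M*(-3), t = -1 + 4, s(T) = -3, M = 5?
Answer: -1260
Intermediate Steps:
t = 3
d(E) = -15 + E (d(E) = E + 5*(-3) = E - 15 = -15 + E)
j(C) = -3 + 4*C (j(C) = 4*C - 3 = -3 + 4*C)
f(J) = -15 (f(J) = -3 + 4*(-3) = -3 - 12 = -15)
(-7*d(t))*f(-1) = -7*(-15 + 3)*(-15) = -7*(-12)*(-15) = 84*(-15) = -1260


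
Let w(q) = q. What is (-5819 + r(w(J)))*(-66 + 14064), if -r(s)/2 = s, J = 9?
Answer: -81706326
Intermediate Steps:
r(s) = -2*s
(-5819 + r(w(J)))*(-66 + 14064) = (-5819 - 2*9)*(-66 + 14064) = (-5819 - 18)*13998 = -5837*13998 = -81706326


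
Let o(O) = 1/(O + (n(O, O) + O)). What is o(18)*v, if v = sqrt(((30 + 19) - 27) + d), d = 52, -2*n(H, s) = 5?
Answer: 2*sqrt(74)/67 ≈ 0.25679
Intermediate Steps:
n(H, s) = -5/2 (n(H, s) = -1/2*5 = -5/2)
o(O) = 1/(-5/2 + 2*O) (o(O) = 1/(O + (-5/2 + O)) = 1/(-5/2 + 2*O))
v = sqrt(74) (v = sqrt(((30 + 19) - 27) + 52) = sqrt((49 - 27) + 52) = sqrt(22 + 52) = sqrt(74) ≈ 8.6023)
o(18)*v = (2/(-5 + 4*18))*sqrt(74) = (2/(-5 + 72))*sqrt(74) = (2/67)*sqrt(74) = (2*(1/67))*sqrt(74) = 2*sqrt(74)/67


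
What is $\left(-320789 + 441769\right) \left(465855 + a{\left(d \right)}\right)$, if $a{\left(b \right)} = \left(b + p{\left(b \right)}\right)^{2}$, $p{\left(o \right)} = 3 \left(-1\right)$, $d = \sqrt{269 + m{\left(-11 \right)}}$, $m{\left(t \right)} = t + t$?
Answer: $56390108780 - 725880 \sqrt{247} \approx 5.6379 \cdot 10^{10}$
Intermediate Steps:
$m{\left(t \right)} = 2 t$
$d = \sqrt{247}$ ($d = \sqrt{269 + 2 \left(-11\right)} = \sqrt{269 - 22} = \sqrt{247} \approx 15.716$)
$p{\left(o \right)} = -3$
$a{\left(b \right)} = \left(-3 + b\right)^{2}$ ($a{\left(b \right)} = \left(b - 3\right)^{2} = \left(-3 + b\right)^{2}$)
$\left(-320789 + 441769\right) \left(465855 + a{\left(d \right)}\right) = \left(-320789 + 441769\right) \left(465855 + \left(-3 + \sqrt{247}\right)^{2}\right) = 120980 \left(465855 + \left(-3 + \sqrt{247}\right)^{2}\right) = 56359137900 + 120980 \left(-3 + \sqrt{247}\right)^{2}$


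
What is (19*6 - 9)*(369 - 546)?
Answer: -18585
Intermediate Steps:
(19*6 - 9)*(369 - 546) = (114 - 9)*(-177) = 105*(-177) = -18585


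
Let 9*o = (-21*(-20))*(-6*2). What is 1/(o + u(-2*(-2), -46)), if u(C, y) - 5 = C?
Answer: -1/551 ≈ -0.0018149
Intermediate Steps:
u(C, y) = 5 + C
o = -560 (o = ((-21*(-20))*(-6*2))/9 = (420*(-12))/9 = (1/9)*(-5040) = -560)
1/(o + u(-2*(-2), -46)) = 1/(-560 + (5 - 2*(-2))) = 1/(-560 + (5 + 4)) = 1/(-560 + 9) = 1/(-551) = -1/551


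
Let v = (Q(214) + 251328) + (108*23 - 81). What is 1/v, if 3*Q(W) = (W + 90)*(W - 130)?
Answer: 1/262243 ≈ 3.8133e-6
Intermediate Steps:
Q(W) = (-130 + W)*(90 + W)/3 (Q(W) = ((W + 90)*(W - 130))/3 = ((90 + W)*(-130 + W))/3 = ((-130 + W)*(90 + W))/3 = (-130 + W)*(90 + W)/3)
v = 262243 (v = ((-3900 - 40/3*214 + (⅓)*214²) + 251328) + (108*23 - 81) = ((-3900 - 8560/3 + (⅓)*45796) + 251328) + (2484 - 81) = ((-3900 - 8560/3 + 45796/3) + 251328) + 2403 = (8512 + 251328) + 2403 = 259840 + 2403 = 262243)
1/v = 1/262243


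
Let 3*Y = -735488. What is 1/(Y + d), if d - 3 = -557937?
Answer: -3/2409290 ≈ -1.2452e-6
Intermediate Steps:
Y = -735488/3 (Y = (1/3)*(-735488) = -735488/3 ≈ -2.4516e+5)
d = -557934 (d = 3 - 557937 = -557934)
1/(Y + d) = 1/(-735488/3 - 557934) = 1/(-2409290/3) = -3/2409290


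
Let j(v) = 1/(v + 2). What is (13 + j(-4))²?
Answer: 625/4 ≈ 156.25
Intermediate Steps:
j(v) = 1/(2 + v)
(13 + j(-4))² = (13 + 1/(2 - 4))² = (13 + 1/(-2))² = (13 - ½)² = (25/2)² = 625/4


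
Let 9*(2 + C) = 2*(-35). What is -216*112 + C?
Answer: -217816/9 ≈ -24202.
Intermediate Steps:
C = -88/9 (C = -2 + (2*(-35))/9 = -2 + (1/9)*(-70) = -2 - 70/9 = -88/9 ≈ -9.7778)
-216*112 + C = -216*112 - 88/9 = -24192 - 88/9 = -217816/9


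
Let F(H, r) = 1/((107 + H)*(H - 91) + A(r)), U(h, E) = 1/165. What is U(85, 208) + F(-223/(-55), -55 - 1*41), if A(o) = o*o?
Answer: 276977/73153080 ≈ 0.0037863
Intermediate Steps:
A(o) = o²
U(h, E) = 1/165
F(H, r) = 1/(r² + (-91 + H)*(107 + H)) (F(H, r) = 1/((107 + H)*(H - 91) + r²) = 1/((107 + H)*(-91 + H) + r²) = 1/((-91 + H)*(107 + H) + r²) = 1/(r² + (-91 + H)*(107 + H)))
U(85, 208) + F(-223/(-55), -55 - 1*41) = 1/165 + 1/(-9737 + (-223/(-55))² + (-55 - 1*41)² + 16*(-223/(-55))) = 1/165 + 1/(-9737 + (-223*(-1/55))² + (-55 - 41)² + 16*(-223*(-1/55))) = 1/165 + 1/(-9737 + (223/55)² + (-96)² + 16*(223/55)) = 1/165 + 1/(-9737 + 49729/3025 + 9216 + 3568/55) = 1/165 + 1/(-1330056/3025) = 1/165 - 3025/1330056 = 276977/73153080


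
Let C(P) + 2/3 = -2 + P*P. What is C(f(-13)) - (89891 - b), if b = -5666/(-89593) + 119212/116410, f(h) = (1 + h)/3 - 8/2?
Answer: -28679665299829/319271055 ≈ -89829.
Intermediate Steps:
f(h) = -11/3 + h/3 (f(h) = (1 + h)*(⅓) - 8*½ = (⅓ + h/3) - 4 = -11/3 + h/3)
b = 115715712/106423685 (b = -5666*(-1/89593) + 119212*(1/116410) = 5666/89593 + 59606/58205 = 115715712/106423685 ≈ 1.0873)
C(P) = -8/3 + P² (C(P) = -⅔ + (-2 + P*P) = -⅔ + (-2 + P²) = -8/3 + P²)
C(f(-13)) - (89891 - b) = (-8/3 + (-11/3 + (⅓)*(-13))²) - (89891 - 1*115715712/106423685) = (-8/3 + (-11/3 - 13/3)²) - (89891 - 115715712/106423685) = (-8/3 + (-8)²) - 1*9566415752623/106423685 = (-8/3 + 64) - 9566415752623/106423685 = 184/3 - 9566415752623/106423685 = -28679665299829/319271055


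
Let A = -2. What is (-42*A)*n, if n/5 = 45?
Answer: 18900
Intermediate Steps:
n = 225 (n = 5*45 = 225)
(-42*A)*n = -42*(-2)*225 = 84*225 = 18900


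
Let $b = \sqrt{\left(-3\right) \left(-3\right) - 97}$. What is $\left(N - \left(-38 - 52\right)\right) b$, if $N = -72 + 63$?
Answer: $162 i \sqrt{22} \approx 759.85 i$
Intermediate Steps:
$N = -9$
$b = 2 i \sqrt{22}$ ($b = \sqrt{9 - 97} = \sqrt{-88} = 2 i \sqrt{22} \approx 9.3808 i$)
$\left(N - \left(-38 - 52\right)\right) b = \left(-9 - \left(-38 - 52\right)\right) 2 i \sqrt{22} = \left(-9 - -90\right) 2 i \sqrt{22} = \left(-9 + 90\right) 2 i \sqrt{22} = 81 \cdot 2 i \sqrt{22} = 162 i \sqrt{22}$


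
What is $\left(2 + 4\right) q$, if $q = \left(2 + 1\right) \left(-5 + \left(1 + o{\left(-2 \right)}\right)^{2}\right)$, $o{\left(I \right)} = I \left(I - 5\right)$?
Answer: $3960$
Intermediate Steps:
$o{\left(I \right)} = I \left(-5 + I\right)$
$q = 660$ ($q = \left(2 + 1\right) \left(-5 + \left(1 - 2 \left(-5 - 2\right)\right)^{2}\right) = 3 \left(-5 + \left(1 - -14\right)^{2}\right) = 3 \left(-5 + \left(1 + 14\right)^{2}\right) = 3 \left(-5 + 15^{2}\right) = 3 \left(-5 + 225\right) = 3 \cdot 220 = 660$)
$\left(2 + 4\right) q = \left(2 + 4\right) 660 = 6 \cdot 660 = 3960$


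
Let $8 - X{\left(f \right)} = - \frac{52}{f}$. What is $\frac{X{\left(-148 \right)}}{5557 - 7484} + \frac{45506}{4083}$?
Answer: $\frac{3243376805}{291113817} \approx 11.141$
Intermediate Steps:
$X{\left(f \right)} = 8 + \frac{52}{f}$ ($X{\left(f \right)} = 8 - - \frac{52}{f} = 8 + \frac{52}{f}$)
$\frac{X{\left(-148 \right)}}{5557 - 7484} + \frac{45506}{4083} = \frac{8 + \frac{52}{-148}}{5557 - 7484} + \frac{45506}{4083} = \frac{8 + 52 \left(- \frac{1}{148}\right)}{5557 - 7484} + 45506 \cdot \frac{1}{4083} = \frac{8 - \frac{13}{37}}{-1927} + \frac{45506}{4083} = \frac{283}{37} \left(- \frac{1}{1927}\right) + \frac{45506}{4083} = - \frac{283}{71299} + \frac{45506}{4083} = \frac{3243376805}{291113817}$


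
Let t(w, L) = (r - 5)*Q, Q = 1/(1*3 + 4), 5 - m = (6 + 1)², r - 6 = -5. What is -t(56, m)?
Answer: 4/7 ≈ 0.57143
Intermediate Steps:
r = 1 (r = 6 - 5 = 1)
m = -44 (m = 5 - (6 + 1)² = 5 - 1*7² = 5 - 1*49 = 5 - 49 = -44)
Q = ⅐ (Q = 1/(3 + 4) = 1/7 = ⅐ ≈ 0.14286)
t(w, L) = -4/7 (t(w, L) = (1 - 5)*(⅐) = -4*⅐ = -4/7)
-t(56, m) = -1*(-4/7) = 4/7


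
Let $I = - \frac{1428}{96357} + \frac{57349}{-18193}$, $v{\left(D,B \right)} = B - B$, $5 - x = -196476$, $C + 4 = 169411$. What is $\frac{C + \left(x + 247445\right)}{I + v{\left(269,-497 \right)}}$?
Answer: $- \frac{358395598313011}{1850652399} \approx -1.9366 \cdot 10^{5}$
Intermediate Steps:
$C = 169407$ ($C = -4 + 169411 = 169407$)
$x = 196481$ ($x = 5 - -196476 = 5 + 196476 = 196481$)
$v{\left(D,B \right)} = 0$
$I = - \frac{1850652399}{584340967}$ ($I = \left(-1428\right) \frac{1}{96357} + 57349 \left(- \frac{1}{18193}\right) = - \frac{476}{32119} - \frac{57349}{18193} = - \frac{1850652399}{584340967} \approx -3.1671$)
$\frac{C + \left(x + 247445\right)}{I + v{\left(269,-497 \right)}} = \frac{169407 + \left(196481 + 247445\right)}{- \frac{1850652399}{584340967} + 0} = \frac{169407 + 443926}{- \frac{1850652399}{584340967}} = 613333 \left(- \frac{584340967}{1850652399}\right) = - \frac{358395598313011}{1850652399}$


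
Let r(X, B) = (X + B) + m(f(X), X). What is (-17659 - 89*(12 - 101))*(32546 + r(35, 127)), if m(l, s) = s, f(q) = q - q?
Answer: -318851334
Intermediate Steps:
f(q) = 0
r(X, B) = B + 2*X (r(X, B) = (X + B) + X = (B + X) + X = B + 2*X)
(-17659 - 89*(12 - 101))*(32546 + r(35, 127)) = (-17659 - 89*(12 - 101))*(32546 + (127 + 2*35)) = (-17659 - 89*(-89))*(32546 + (127 + 70)) = (-17659 + 7921)*(32546 + 197) = -9738*32743 = -318851334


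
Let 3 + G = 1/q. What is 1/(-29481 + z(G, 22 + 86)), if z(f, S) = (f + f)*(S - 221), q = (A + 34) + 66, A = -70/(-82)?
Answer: -4135/119109671 ≈ -3.4716e-5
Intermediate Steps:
A = 35/41 (A = -70*(-1/82) = 35/41 ≈ 0.85366)
q = 4135/41 (q = (35/41 + 34) + 66 = 1429/41 + 66 = 4135/41 ≈ 100.85)
G = -12364/4135 (G = -3 + 1/(4135/41) = -3 + 41/4135 = -12364/4135 ≈ -2.9901)
z(f, S) = 2*f*(-221 + S) (z(f, S) = (2*f)*(-221 + S) = 2*f*(-221 + S))
1/(-29481 + z(G, 22 + 86)) = 1/(-29481 + 2*(-12364/4135)*(-221 + (22 + 86))) = 1/(-29481 + 2*(-12364/4135)*(-221 + 108)) = 1/(-29481 + 2*(-12364/4135)*(-113)) = 1/(-29481 + 2794264/4135) = 1/(-119109671/4135) = -4135/119109671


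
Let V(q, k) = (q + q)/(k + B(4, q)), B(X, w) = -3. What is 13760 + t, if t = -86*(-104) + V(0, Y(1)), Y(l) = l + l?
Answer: 22704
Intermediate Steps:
Y(l) = 2*l
V(q, k) = 2*q/(-3 + k) (V(q, k) = (q + q)/(k - 3) = (2*q)/(-3 + k) = 2*q/(-3 + k))
t = 8944 (t = -86*(-104) + 2*0/(-3 + 2*1) = 8944 + 2*0/(-3 + 2) = 8944 + 2*0/(-1) = 8944 + 2*0*(-1) = 8944 + 0 = 8944)
13760 + t = 13760 + 8944 = 22704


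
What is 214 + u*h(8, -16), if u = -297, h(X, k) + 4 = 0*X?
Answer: 1402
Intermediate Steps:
h(X, k) = -4 (h(X, k) = -4 + 0*X = -4 + 0 = -4)
214 + u*h(8, -16) = 214 - 297*(-4) = 214 + 1188 = 1402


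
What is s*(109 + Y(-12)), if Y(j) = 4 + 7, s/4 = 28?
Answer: 13440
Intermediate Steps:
s = 112 (s = 4*28 = 112)
Y(j) = 11
s*(109 + Y(-12)) = 112*(109 + 11) = 112*120 = 13440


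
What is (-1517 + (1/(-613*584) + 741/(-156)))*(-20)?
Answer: 2723871635/89498 ≈ 30435.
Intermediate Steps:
(-1517 + (1/(-613*584) + 741/(-156)))*(-20) = (-1517 + (-1/613*1/584 + 741*(-1/156)))*(-20) = (-1517 + (-1/357992 - 19/4))*(-20) = (-1517 - 1700463/357992)*(-20) = -544774327/357992*(-20) = 2723871635/89498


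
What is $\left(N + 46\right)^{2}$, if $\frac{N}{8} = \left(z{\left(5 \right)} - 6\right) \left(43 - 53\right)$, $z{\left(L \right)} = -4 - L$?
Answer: $1552516$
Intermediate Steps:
$N = 1200$ ($N = 8 \left(\left(-4 - 5\right) - 6\right) \left(43 - 53\right) = 8 \left(-9 - 6\right) \left(43 - 53\right) = 8 \left(\left(-15\right) \left(-10\right)\right) = 8 \cdot 150 = 1200$)
$\left(N + 46\right)^{2} = \left(1200 + 46\right)^{2} = 1246^{2} = 1552516$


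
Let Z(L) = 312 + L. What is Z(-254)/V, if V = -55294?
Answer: -29/27647 ≈ -0.0010489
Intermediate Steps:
Z(-254)/V = (312 - 254)/(-55294) = 58*(-1/55294) = -29/27647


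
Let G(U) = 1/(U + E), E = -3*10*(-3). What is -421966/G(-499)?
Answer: 172584094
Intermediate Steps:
E = 90 (E = -30*(-3) = 90)
G(U) = 1/(90 + U) (G(U) = 1/(U + 90) = 1/(90 + U))
-421966/G(-499) = -421966/(1/(90 - 499)) = -421966/(1/(-409)) = -421966/(-1/409) = -421966*(-409) = 172584094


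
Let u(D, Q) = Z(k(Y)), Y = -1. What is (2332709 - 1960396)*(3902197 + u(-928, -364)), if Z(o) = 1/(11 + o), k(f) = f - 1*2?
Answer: 11622709745601/8 ≈ 1.4528e+12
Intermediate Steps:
k(f) = -2 + f (k(f) = f - 2 = -2 + f)
u(D, Q) = ⅛ (u(D, Q) = 1/(11 + (-2 - 1)) = 1/(11 - 3) = 1/8 = ⅛)
(2332709 - 1960396)*(3902197 + u(-928, -364)) = (2332709 - 1960396)*(3902197 + ⅛) = 372313*(31217577/8) = 11622709745601/8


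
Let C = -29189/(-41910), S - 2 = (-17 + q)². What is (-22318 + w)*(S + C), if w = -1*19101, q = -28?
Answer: -3519818057021/41910 ≈ -8.3985e+7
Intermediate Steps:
w = -19101
S = 2027 (S = 2 + (-17 - 28)² = 2 + (-45)² = 2 + 2025 = 2027)
C = 29189/41910 (C = -29189*(-1/41910) = 29189/41910 ≈ 0.69647)
(-22318 + w)*(S + C) = (-22318 - 19101)*(2027 + 29189/41910) = -41419*84980759/41910 = -3519818057021/41910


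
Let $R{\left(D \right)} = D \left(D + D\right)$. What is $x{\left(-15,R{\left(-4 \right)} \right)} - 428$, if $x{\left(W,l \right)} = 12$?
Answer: $-416$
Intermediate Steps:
$R{\left(D \right)} = 2 D^{2}$ ($R{\left(D \right)} = D 2 D = 2 D^{2}$)
$x{\left(-15,R{\left(-4 \right)} \right)} - 428 = 12 - 428 = -416$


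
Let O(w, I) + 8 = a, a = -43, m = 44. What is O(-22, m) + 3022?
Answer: 2971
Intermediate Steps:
O(w, I) = -51 (O(w, I) = -8 - 43 = -51)
O(-22, m) + 3022 = -51 + 3022 = 2971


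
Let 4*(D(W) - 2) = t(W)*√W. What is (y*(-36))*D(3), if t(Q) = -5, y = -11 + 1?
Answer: 720 - 450*√3 ≈ -59.423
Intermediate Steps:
y = -10
D(W) = 2 - 5*√W/4 (D(W) = 2 + (-5*√W)/4 = 2 - 5*√W/4)
(y*(-36))*D(3) = (-10*(-36))*(2 - 5*√3/4) = 360*(2 - 5*√3/4) = 720 - 450*√3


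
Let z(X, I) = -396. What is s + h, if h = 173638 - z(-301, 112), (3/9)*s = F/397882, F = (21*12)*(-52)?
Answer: 34622478338/198941 ≈ 1.7403e+5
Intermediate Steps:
F = -13104 (F = 252*(-52) = -13104)
s = -19656/198941 (s = 3*(-13104/397882) = 3*(-13104*1/397882) = 3*(-6552/198941) = -19656/198941 ≈ -0.098803)
h = 174034 (h = 173638 - 1*(-396) = 173638 + 396 = 174034)
s + h = -19656/198941 + 174034 = 34622478338/198941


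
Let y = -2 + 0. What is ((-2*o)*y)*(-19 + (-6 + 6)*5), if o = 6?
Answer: -456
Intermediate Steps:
y = -2
((-2*o)*y)*(-19 + (-6 + 6)*5) = (-2*6*(-2))*(-19 + (-6 + 6)*5) = (-12*(-2))*(-19 + 0*5) = 24*(-19 + 0) = 24*(-19) = -456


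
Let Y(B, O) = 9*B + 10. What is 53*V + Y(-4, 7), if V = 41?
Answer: 2147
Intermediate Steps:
Y(B, O) = 10 + 9*B
53*V + Y(-4, 7) = 53*41 + (10 + 9*(-4)) = 2173 + (10 - 36) = 2173 - 26 = 2147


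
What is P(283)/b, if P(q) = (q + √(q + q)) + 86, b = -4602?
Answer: -123/1534 - √566/4602 ≈ -0.085352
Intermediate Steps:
P(q) = 86 + q + √2*√q (P(q) = (q + √(2*q)) + 86 = (q + √2*√q) + 86 = 86 + q + √2*√q)
P(283)/b = (86 + 283 + √2*√283)/(-4602) = (86 + 283 + √566)*(-1/4602) = (369 + √566)*(-1/4602) = -123/1534 - √566/4602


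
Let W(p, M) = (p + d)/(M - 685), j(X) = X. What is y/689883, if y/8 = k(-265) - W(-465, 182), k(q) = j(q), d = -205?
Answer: -357240/115670383 ≈ -0.0030884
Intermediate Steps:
k(q) = q
W(p, M) = (-205 + p)/(-685 + M) (W(p, M) = (p - 205)/(M - 685) = (-205 + p)/(-685 + M))
y = -1071720/503 (y = 8*(-265 - (-205 - 465)/(-685 + 182)) = 8*(-265 - (-670)/(-503)) = 8*(-265 - (-1)*(-670)/503) = 8*(-265 - 1*670/503) = 8*(-265 - 670/503) = 8*(-133965/503) = -1071720/503 ≈ -2130.7)
y/689883 = -1071720/503/689883 = -1071720/503*1/689883 = -357240/115670383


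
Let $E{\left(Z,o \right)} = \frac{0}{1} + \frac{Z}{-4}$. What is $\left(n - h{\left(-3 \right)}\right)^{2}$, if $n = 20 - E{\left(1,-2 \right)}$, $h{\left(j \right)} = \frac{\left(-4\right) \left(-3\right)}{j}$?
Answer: $\frac{9409}{16} \approx 588.06$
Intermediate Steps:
$E{\left(Z,o \right)} = - \frac{Z}{4}$ ($E{\left(Z,o \right)} = 0 \cdot 1 + Z \left(- \frac{1}{4}\right) = 0 - \frac{Z}{4} = - \frac{Z}{4}$)
$h{\left(j \right)} = \frac{12}{j}$
$n = \frac{81}{4}$ ($n = 20 - \left(- \frac{1}{4}\right) 1 = 20 - - \frac{1}{4} = 20 + \frac{1}{4} = \frac{81}{4} \approx 20.25$)
$\left(n - h{\left(-3 \right)}\right)^{2} = \left(\frac{81}{4} - \frac{12}{-3}\right)^{2} = \left(\frac{81}{4} - 12 \left(- \frac{1}{3}\right)\right)^{2} = \left(\frac{81}{4} - -4\right)^{2} = \left(\frac{81}{4} + 4\right)^{2} = \left(\frac{97}{4}\right)^{2} = \frac{9409}{16}$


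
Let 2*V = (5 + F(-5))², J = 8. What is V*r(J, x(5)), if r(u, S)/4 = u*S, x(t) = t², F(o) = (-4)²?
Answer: 176400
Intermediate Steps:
F(o) = 16
V = 441/2 (V = (5 + 16)²/2 = (½)*21² = (½)*441 = 441/2 ≈ 220.50)
r(u, S) = 4*S*u (r(u, S) = 4*(u*S) = 4*(S*u) = 4*S*u)
V*r(J, x(5)) = 441*(4*5²*8)/2 = 441*(4*25*8)/2 = (441/2)*800 = 176400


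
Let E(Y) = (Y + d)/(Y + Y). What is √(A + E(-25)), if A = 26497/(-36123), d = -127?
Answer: √75241427529/180615 ≈ 1.5187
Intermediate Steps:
A = -26497/36123 (A = 26497*(-1/36123) = -26497/36123 ≈ -0.73352)
E(Y) = (-127 + Y)/(2*Y) (E(Y) = (Y - 127)/(Y + Y) = (-127 + Y)/((2*Y)) = (-127 + Y)*(1/(2*Y)) = (-127 + Y)/(2*Y))
√(A + E(-25)) = √(-26497/36123 + (½)*(-127 - 25)/(-25)) = √(-26497/36123 + (½)*(-1/25)*(-152)) = √(-26497/36123 + 76/25) = √(2082923/903075) = √75241427529/180615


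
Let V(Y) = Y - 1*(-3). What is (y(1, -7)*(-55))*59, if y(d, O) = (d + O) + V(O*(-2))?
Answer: -35695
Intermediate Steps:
V(Y) = 3 + Y (V(Y) = Y + 3 = 3 + Y)
y(d, O) = 3 + d - O (y(d, O) = (d + O) + (3 + O*(-2)) = (O + d) + (3 - 2*O) = 3 + d - O)
(y(1, -7)*(-55))*59 = ((3 + 1 - 1*(-7))*(-55))*59 = ((3 + 1 + 7)*(-55))*59 = (11*(-55))*59 = -605*59 = -35695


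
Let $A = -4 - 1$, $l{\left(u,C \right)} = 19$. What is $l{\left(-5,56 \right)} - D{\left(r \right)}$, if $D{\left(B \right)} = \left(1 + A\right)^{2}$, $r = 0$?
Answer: $3$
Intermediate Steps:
$A = -5$
$D{\left(B \right)} = 16$ ($D{\left(B \right)} = \left(1 - 5\right)^{2} = \left(-4\right)^{2} = 16$)
$l{\left(-5,56 \right)} - D{\left(r \right)} = 19 - 16 = 3$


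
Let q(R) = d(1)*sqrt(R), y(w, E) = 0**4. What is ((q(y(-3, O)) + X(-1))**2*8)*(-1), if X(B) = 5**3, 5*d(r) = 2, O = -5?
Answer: -125000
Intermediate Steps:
d(r) = 2/5 (d(r) = (1/5)*2 = 2/5)
y(w, E) = 0
X(B) = 125
q(R) = 2*sqrt(R)/5
((q(y(-3, O)) + X(-1))**2*8)*(-1) = ((2*sqrt(0)/5 + 125)**2*8)*(-1) = (((2/5)*0 + 125)**2*8)*(-1) = ((0 + 125)**2*8)*(-1) = (125**2*8)*(-1) = (15625*8)*(-1) = 125000*(-1) = -125000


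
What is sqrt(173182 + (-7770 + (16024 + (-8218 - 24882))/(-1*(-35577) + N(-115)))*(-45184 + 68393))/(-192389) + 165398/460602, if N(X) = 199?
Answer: 82699/230301 - I*sqrt(900804356417147)/430181804 ≈ 0.35909 - 0.069769*I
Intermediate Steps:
sqrt(173182 + (-7770 + (16024 + (-8218 - 24882))/(-1*(-35577) + N(-115)))*(-45184 + 68393))/(-192389) + 165398/460602 = sqrt(173182 + (-7770 + (16024 + (-8218 - 24882))/(-1*(-35577) + 199))*(-45184 + 68393))/(-192389) + 165398/460602 = sqrt(173182 + (-7770 + (16024 - 33100)/(35577 + 199))*23209)*(-1/192389) + 165398*(1/460602) = sqrt(173182 + (-7770 - 17076/35776)*23209)*(-1/192389) + 82699/230301 = sqrt(173182 + (-7770 - 17076*1/35776)*23209)*(-1/192389) + 82699/230301 = sqrt(173182 + (-7770 - 4269/8944)*23209)*(-1/192389) + 82699/230301 = sqrt(173182 - 69499149/8944*23209)*(-1/192389) + 82699/230301 = sqrt(173182 - 1613005749141/8944)*(-1/192389) + 82699/230301 = sqrt(-1611456809333/8944)*(-1/192389) + 82699/230301 = (I*sqrt(900804356417147)/2236)*(-1/192389) + 82699/230301 = -I*sqrt(900804356417147)/430181804 + 82699/230301 = 82699/230301 - I*sqrt(900804356417147)/430181804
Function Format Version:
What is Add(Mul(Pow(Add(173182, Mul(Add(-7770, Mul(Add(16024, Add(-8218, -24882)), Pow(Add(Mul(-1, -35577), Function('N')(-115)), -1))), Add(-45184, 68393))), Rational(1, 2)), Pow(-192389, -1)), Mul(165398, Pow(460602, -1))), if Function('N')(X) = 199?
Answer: Add(Rational(82699, 230301), Mul(Rational(-1, 430181804), I, Pow(900804356417147, Rational(1, 2)))) ≈ Add(0.35909, Mul(-0.069769, I))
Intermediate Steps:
Add(Mul(Pow(Add(173182, Mul(Add(-7770, Mul(Add(16024, Add(-8218, -24882)), Pow(Add(Mul(-1, -35577), Function('N')(-115)), -1))), Add(-45184, 68393))), Rational(1, 2)), Pow(-192389, -1)), Mul(165398, Pow(460602, -1))) = Add(Mul(Pow(Add(173182, Mul(Add(-7770, Mul(Add(16024, Add(-8218, -24882)), Pow(Add(Mul(-1, -35577), 199), -1))), Add(-45184, 68393))), Rational(1, 2)), Pow(-192389, -1)), Mul(165398, Pow(460602, -1))) = Add(Mul(Pow(Add(173182, Mul(Add(-7770, Mul(Add(16024, -33100), Pow(Add(35577, 199), -1))), 23209)), Rational(1, 2)), Rational(-1, 192389)), Mul(165398, Rational(1, 460602))) = Add(Mul(Pow(Add(173182, Mul(Add(-7770, Mul(-17076, Pow(35776, -1))), 23209)), Rational(1, 2)), Rational(-1, 192389)), Rational(82699, 230301)) = Add(Mul(Pow(Add(173182, Mul(Add(-7770, Mul(-17076, Rational(1, 35776))), 23209)), Rational(1, 2)), Rational(-1, 192389)), Rational(82699, 230301)) = Add(Mul(Pow(Add(173182, Mul(Add(-7770, Rational(-4269, 8944)), 23209)), Rational(1, 2)), Rational(-1, 192389)), Rational(82699, 230301)) = Add(Mul(Pow(Add(173182, Mul(Rational(-69499149, 8944), 23209)), Rational(1, 2)), Rational(-1, 192389)), Rational(82699, 230301)) = Add(Mul(Pow(Add(173182, Rational(-1613005749141, 8944)), Rational(1, 2)), Rational(-1, 192389)), Rational(82699, 230301)) = Add(Mul(Pow(Rational(-1611456809333, 8944), Rational(1, 2)), Rational(-1, 192389)), Rational(82699, 230301)) = Add(Mul(Mul(Rational(1, 2236), I, Pow(900804356417147, Rational(1, 2))), Rational(-1, 192389)), Rational(82699, 230301)) = Add(Mul(Rational(-1, 430181804), I, Pow(900804356417147, Rational(1, 2))), Rational(82699, 230301)) = Add(Rational(82699, 230301), Mul(Rational(-1, 430181804), I, Pow(900804356417147, Rational(1, 2))))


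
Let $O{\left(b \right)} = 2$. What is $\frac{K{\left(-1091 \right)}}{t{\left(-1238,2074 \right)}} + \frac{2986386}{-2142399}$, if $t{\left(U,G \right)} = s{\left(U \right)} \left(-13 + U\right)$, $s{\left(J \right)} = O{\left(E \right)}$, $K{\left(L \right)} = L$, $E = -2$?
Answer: $- \frac{1711526821}{1786760766} \approx -0.95789$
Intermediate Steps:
$s{\left(J \right)} = 2$
$t{\left(U,G \right)} = -26 + 2 U$ ($t{\left(U,G \right)} = 2 \left(-13 + U\right) = -26 + 2 U$)
$\frac{K{\left(-1091 \right)}}{t{\left(-1238,2074 \right)}} + \frac{2986386}{-2142399} = - \frac{1091}{-26 + 2 \left(-1238\right)} + \frac{2986386}{-2142399} = - \frac{1091}{-26 - 2476} + 2986386 \left(- \frac{1}{2142399}\right) = - \frac{1091}{-2502} - \frac{995462}{714133} = \left(-1091\right) \left(- \frac{1}{2502}\right) - \frac{995462}{714133} = \frac{1091}{2502} - \frac{995462}{714133} = - \frac{1711526821}{1786760766}$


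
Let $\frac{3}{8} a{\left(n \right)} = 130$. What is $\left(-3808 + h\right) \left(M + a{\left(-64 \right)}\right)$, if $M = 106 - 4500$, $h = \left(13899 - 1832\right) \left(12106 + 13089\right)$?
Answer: $-1230487509498$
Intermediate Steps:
$a{\left(n \right)} = \frac{1040}{3}$ ($a{\left(n \right)} = \frac{8}{3} \cdot 130 = \frac{1040}{3}$)
$h = 304028065$ ($h = 12067 \cdot 25195 = 304028065$)
$M = -4394$ ($M = 106 - 4500 = -4394$)
$\left(-3808 + h\right) \left(M + a{\left(-64 \right)}\right) = \left(-3808 + 304028065\right) \left(-4394 + \frac{1040}{3}\right) = 304024257 \left(- \frac{12142}{3}\right) = -1230487509498$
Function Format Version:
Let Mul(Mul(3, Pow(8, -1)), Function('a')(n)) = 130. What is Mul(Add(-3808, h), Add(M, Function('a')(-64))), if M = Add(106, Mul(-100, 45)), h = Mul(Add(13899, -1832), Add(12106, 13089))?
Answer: -1230487509498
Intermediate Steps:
Function('a')(n) = Rational(1040, 3) (Function('a')(n) = Mul(Rational(8, 3), 130) = Rational(1040, 3))
h = 304028065 (h = Mul(12067, 25195) = 304028065)
M = -4394 (M = Add(106, -4500) = -4394)
Mul(Add(-3808, h), Add(M, Function('a')(-64))) = Mul(Add(-3808, 304028065), Add(-4394, Rational(1040, 3))) = Mul(304024257, Rational(-12142, 3)) = -1230487509498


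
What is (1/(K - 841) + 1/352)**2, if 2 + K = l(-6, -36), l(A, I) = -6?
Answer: 247009/89310127104 ≈ 2.7657e-6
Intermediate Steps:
K = -8 (K = -2 - 6 = -8)
(1/(K - 841) + 1/352)**2 = (1/(-8 - 841) + 1/352)**2 = (1/(-849) + 1/352)**2 = (-1/849 + 1/352)**2 = (497/298848)**2 = 247009/89310127104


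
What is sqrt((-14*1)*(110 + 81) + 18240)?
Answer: sqrt(15566) ≈ 124.76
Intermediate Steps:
sqrt((-14*1)*(110 + 81) + 18240) = sqrt(-14*191 + 18240) = sqrt(-2674 + 18240) = sqrt(15566)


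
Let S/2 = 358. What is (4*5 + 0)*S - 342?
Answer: 13978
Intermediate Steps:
S = 716 (S = 2*358 = 716)
(4*5 + 0)*S - 342 = (4*5 + 0)*716 - 342 = (20 + 0)*716 - 342 = 20*716 - 342 = 14320 - 342 = 13978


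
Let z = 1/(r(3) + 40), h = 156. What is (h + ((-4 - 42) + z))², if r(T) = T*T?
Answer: 29062881/2401 ≈ 12104.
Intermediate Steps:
r(T) = T²
z = 1/49 (z = 1/(3² + 40) = 1/(9 + 40) = 1/49 ≈ 0.020408)
(h + ((-4 - 42) + z))² = (156 + ((-4 - 42) + 1/49))² = (156 + (-46 + 1/49))² = (156 - 2253/49)² = (5391/49)² = 29062881/2401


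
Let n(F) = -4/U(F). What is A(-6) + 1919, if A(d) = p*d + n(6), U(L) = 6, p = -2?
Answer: 5791/3 ≈ 1930.3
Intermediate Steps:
n(F) = -2/3 (n(F) = -4/6 = -4*1/6 = -2/3)
A(d) = -2/3 - 2*d (A(d) = -2*d - 2/3 = -2/3 - 2*d)
A(-6) + 1919 = (-2/3 - 2*(-6)) + 1919 = (-2/3 + 12) + 1919 = 34/3 + 1919 = 5791/3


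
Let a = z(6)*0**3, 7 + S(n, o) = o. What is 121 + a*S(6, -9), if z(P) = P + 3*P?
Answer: 121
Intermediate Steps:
z(P) = 4*P
S(n, o) = -7 + o
a = 0 (a = (4*6)*0**3 = 24*0 = 0)
121 + a*S(6, -9) = 121 + 0*(-7 - 9) = 121 + 0*(-16) = 121 + 0 = 121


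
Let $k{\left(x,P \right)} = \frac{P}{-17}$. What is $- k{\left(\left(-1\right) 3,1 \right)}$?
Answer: $\frac{1}{17} \approx 0.058824$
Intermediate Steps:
$k{\left(x,P \right)} = - \frac{P}{17}$ ($k{\left(x,P \right)} = P \left(- \frac{1}{17}\right) = - \frac{P}{17}$)
$- k{\left(\left(-1\right) 3,1 \right)} = - \frac{\left(-1\right) 1}{17} = \left(-1\right) \left(- \frac{1}{17}\right) = \frac{1}{17}$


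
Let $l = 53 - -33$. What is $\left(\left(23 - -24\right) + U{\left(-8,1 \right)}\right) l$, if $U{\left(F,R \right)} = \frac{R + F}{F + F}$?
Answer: $\frac{32637}{8} \approx 4079.6$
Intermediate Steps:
$l = 86$ ($l = 53 + 33 = 86$)
$U{\left(F,R \right)} = \frac{F + R}{2 F}$
$\left(\left(23 - -24\right) + U{\left(-8,1 \right)}\right) l = \left(\left(23 - -24\right) + \frac{-8 + 1}{2 \left(-8\right)}\right) 86 = \left(\left(23 + 24\right) + \frac{1}{2} \left(- \frac{1}{8}\right) \left(-7\right)\right) 86 = \left(47 + \frac{7}{16}\right) 86 = \frac{759}{16} \cdot 86 = \frac{32637}{8}$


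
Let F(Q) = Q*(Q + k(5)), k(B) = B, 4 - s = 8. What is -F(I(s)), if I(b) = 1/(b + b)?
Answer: 39/64 ≈ 0.60938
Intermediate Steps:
s = -4 (s = 4 - 1*8 = 4 - 8 = -4)
I(b) = 1/(2*b)
F(Q) = Q*(5 + Q) (F(Q) = Q*(Q + 5) = Q*(5 + Q))
-F(I(s)) = -(½)/(-4)*(5 + (½)/(-4)) = -(½)*(-¼)*(5 + (½)*(-¼)) = -(-1)*(5 - ⅛)/8 = -(-1)*39/(8*8) = -1*(-39/64) = 39/64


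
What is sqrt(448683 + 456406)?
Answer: sqrt(905089) ≈ 951.36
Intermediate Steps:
sqrt(448683 + 456406) = sqrt(905089)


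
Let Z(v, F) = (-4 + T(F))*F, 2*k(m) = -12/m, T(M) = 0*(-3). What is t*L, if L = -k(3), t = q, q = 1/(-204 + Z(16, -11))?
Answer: -1/80 ≈ -0.012500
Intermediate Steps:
T(M) = 0
k(m) = -6/m (k(m) = (-12/m)/2 = -6/m)
Z(v, F) = -4*F (Z(v, F) = (-4 + 0)*F = -4*F)
q = -1/160 (q = 1/(-204 - 4*(-11)) = 1/(-204 + 44) = 1/(-160) = -1/160 ≈ -0.0062500)
t = -1/160 ≈ -0.0062500
L = 2 (L = -(-6)/3 = -1*(-2) = 2)
t*L = -1/160*2 = -1/80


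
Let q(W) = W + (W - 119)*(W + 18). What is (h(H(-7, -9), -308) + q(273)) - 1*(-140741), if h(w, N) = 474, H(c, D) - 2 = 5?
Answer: 186302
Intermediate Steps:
H(c, D) = 7 (H(c, D) = 2 + 5 = 7)
q(W) = W + (-119 + W)*(18 + W)
(h(H(-7, -9), -308) + q(273)) - 1*(-140741) = (474 + (-2142 + 273² - 100*273)) - 1*(-140741) = (474 + (-2142 + 74529 - 27300)) + 140741 = (474 + 45087) + 140741 = 45561 + 140741 = 186302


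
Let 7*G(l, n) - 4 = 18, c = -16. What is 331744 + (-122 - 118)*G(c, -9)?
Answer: 2316928/7 ≈ 3.3099e+5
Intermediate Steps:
G(l, n) = 22/7 (G(l, n) = 4/7 + (⅐)*18 = 4/7 + 18/7 = 22/7)
331744 + (-122 - 118)*G(c, -9) = 331744 + (-122 - 118)*(22/7) = 331744 - 240*22/7 = 331744 - 5280/7 = 2316928/7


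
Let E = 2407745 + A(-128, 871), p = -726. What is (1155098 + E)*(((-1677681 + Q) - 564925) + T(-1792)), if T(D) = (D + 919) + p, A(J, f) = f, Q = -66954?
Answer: -8236309684526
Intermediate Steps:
E = 2408616 (E = 2407745 + 871 = 2408616)
T(D) = 193 + D (T(D) = (D + 919) - 726 = (919 + D) - 726 = 193 + D)
(1155098 + E)*(((-1677681 + Q) - 564925) + T(-1792)) = (1155098 + 2408616)*(((-1677681 - 66954) - 564925) + (193 - 1792)) = 3563714*((-1744635 - 564925) - 1599) = 3563714*(-2309560 - 1599) = 3563714*(-2311159) = -8236309684526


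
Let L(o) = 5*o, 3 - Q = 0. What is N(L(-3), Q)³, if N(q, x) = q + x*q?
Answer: -216000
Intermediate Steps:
Q = 3 (Q = 3 - 1*0 = 3 + 0 = 3)
N(q, x) = q + q*x
N(L(-3), Q)³ = ((5*(-3))*(1 + 3))³ = (-15*4)³ = (-60)³ = -216000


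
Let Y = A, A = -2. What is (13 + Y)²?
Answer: 121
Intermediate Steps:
Y = -2
(13 + Y)² = (13 - 2)² = 11² = 121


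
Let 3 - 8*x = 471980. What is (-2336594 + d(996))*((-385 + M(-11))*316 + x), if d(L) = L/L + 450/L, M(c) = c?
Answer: 571364148532595/1328 ≈ 4.3024e+11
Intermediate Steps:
x = -471977/8 (x = 3/8 - ⅛*471980 = 3/8 - 117995/2 = -471977/8 ≈ -58997.)
d(L) = 1 + 450/L
(-2336594 + d(996))*((-385 + M(-11))*316 + x) = (-2336594 + (450 + 996)/996)*((-385 - 11)*316 - 471977/8) = (-2336594 + (1/996)*1446)*(-396*316 - 471977/8) = (-2336594 + 241/166)*(-125136 - 471977/8) = -387874363/166*(-1473065/8) = 571364148532595/1328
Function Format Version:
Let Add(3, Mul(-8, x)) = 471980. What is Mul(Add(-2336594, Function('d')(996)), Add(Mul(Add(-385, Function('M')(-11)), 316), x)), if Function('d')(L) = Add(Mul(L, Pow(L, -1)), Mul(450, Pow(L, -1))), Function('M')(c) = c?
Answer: Rational(571364148532595, 1328) ≈ 4.3024e+11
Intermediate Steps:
x = Rational(-471977, 8) (x = Add(Rational(3, 8), Mul(Rational(-1, 8), 471980)) = Add(Rational(3, 8), Rational(-117995, 2)) = Rational(-471977, 8) ≈ -58997.)
Function('d')(L) = Add(1, Mul(450, Pow(L, -1)))
Mul(Add(-2336594, Function('d')(996)), Add(Mul(Add(-385, Function('M')(-11)), 316), x)) = Mul(Add(-2336594, Mul(Pow(996, -1), Add(450, 996))), Add(Mul(Add(-385, -11), 316), Rational(-471977, 8))) = Mul(Add(-2336594, Mul(Rational(1, 996), 1446)), Add(Mul(-396, 316), Rational(-471977, 8))) = Mul(Add(-2336594, Rational(241, 166)), Add(-125136, Rational(-471977, 8))) = Mul(Rational(-387874363, 166), Rational(-1473065, 8)) = Rational(571364148532595, 1328)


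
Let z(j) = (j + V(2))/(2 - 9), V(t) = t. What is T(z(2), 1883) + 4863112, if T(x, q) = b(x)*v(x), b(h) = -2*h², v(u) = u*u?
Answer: 11676331400/2401 ≈ 4.8631e+6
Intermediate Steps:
v(u) = u²
z(j) = -2/7 - j/7 (z(j) = (j + 2)/(2 - 9) = (2 + j)/(-7) = (2 + j)*(-⅐) = -2/7 - j/7)
T(x, q) = -2*x⁴ (T(x, q) = (-2*x²)*x² = -2*x⁴)
T(z(2), 1883) + 4863112 = -2*(-2/7 - ⅐*2)⁴ + 4863112 = -2*(-2/7 - 2/7)⁴ + 4863112 = -2*(-4/7)⁴ + 4863112 = -2*256/2401 + 4863112 = -512/2401 + 4863112 = 11676331400/2401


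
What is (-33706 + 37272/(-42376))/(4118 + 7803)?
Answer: -13734257/4857349 ≈ -2.8275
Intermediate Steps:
(-33706 + 37272/(-42376))/(4118 + 7803) = (-33706 + 37272*(-1/42376))/11921 = (-33706 - 4659/5297)*(1/11921) = -178545341/5297*1/11921 = -13734257/4857349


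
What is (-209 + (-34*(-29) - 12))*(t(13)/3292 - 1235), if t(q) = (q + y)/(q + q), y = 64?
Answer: -80865122895/85592 ≈ -9.4477e+5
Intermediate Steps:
t(q) = (64 + q)/(2*q) (t(q) = (q + 64)/(q + q) = (64 + q)/((2*q)) = (64 + q)*(1/(2*q)) = (64 + q)/(2*q))
(-209 + (-34*(-29) - 12))*(t(13)/3292 - 1235) = (-209 + (-34*(-29) - 12))*(((½)*(64 + 13)/13)/3292 - 1235) = (-209 + (986 - 12))*(((½)*(1/13)*77)*(1/3292) - 1235) = (-209 + 974)*((77/26)*(1/3292) - 1235) = 765*(77/85592 - 1235) = 765*(-105706043/85592) = -80865122895/85592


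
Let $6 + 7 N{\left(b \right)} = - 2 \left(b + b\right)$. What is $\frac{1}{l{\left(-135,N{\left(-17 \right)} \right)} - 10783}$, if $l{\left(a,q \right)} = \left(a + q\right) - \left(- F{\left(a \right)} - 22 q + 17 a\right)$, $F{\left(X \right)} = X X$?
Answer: $\frac{7}{68640} \approx 0.00010198$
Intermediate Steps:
$F{\left(X \right)} = X^{2}$
$N{\left(b \right)} = - \frac{6}{7} - \frac{4 b}{7}$ ($N{\left(b \right)} = - \frac{6}{7} + \frac{\left(-2\right) \left(b + b\right)}{7} = - \frac{6}{7} + \frac{\left(-2\right) 2 b}{7} = - \frac{6}{7} + \frac{\left(-4\right) b}{7} = - \frac{6}{7} - \frac{4 b}{7}$)
$l{\left(a,q \right)} = a^{2} - 16 a + 23 q$ ($l{\left(a,q \right)} = \left(a + q\right) - \left(- a^{2} - 22 q + 17 a\right) = \left(a + q\right) + \left(a^{2} - 17 a + 22 q\right) = a^{2} - 16 a + 23 q$)
$\frac{1}{l{\left(-135,N{\left(-17 \right)} \right)} - 10783} = \frac{1}{\left(\left(-135\right)^{2} - -2160 + 23 \left(- \frac{6}{7} - - \frac{68}{7}\right)\right) - 10783} = \frac{1}{\left(18225 + 2160 + 23 \left(- \frac{6}{7} + \frac{68}{7}\right)\right) - 10783} = \frac{1}{\left(18225 + 2160 + 23 \cdot \frac{62}{7}\right) - 10783} = \frac{1}{\left(18225 + 2160 + \frac{1426}{7}\right) - 10783} = \frac{1}{\frac{144121}{7} - 10783} = \frac{1}{\frac{68640}{7}} = \frac{7}{68640}$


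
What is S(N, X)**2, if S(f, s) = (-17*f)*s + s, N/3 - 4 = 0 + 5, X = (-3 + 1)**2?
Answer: 3356224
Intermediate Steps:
X = 4 (X = (-2)**2 = 4)
N = 27 (N = 12 + 3*(0 + 5) = 12 + 3*5 = 12 + 15 = 27)
S(f, s) = s - 17*f*s (S(f, s) = -17*f*s + s = s - 17*f*s)
S(N, X)**2 = (4*(1 - 17*27))**2 = (4*(1 - 459))**2 = (4*(-458))**2 = (-1832)**2 = 3356224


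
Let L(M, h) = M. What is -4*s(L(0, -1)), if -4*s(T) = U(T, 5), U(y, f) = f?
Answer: 5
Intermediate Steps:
s(T) = -5/4 (s(T) = -1/4*5 = -5/4)
-4*s(L(0, -1)) = -4*(-5/4) = 5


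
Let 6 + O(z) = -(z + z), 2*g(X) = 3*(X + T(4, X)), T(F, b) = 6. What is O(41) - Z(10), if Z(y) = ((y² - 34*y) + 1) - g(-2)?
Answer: 157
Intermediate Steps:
g(X) = 9 + 3*X/2 (g(X) = (3*(X + 6))/2 = (3*(6 + X))/2 = (18 + 3*X)/2 = 9 + 3*X/2)
O(z) = -6 - 2*z (O(z) = -6 - (z + z) = -6 - 2*z)
Z(y) = -5 + y² - 34*y (Z(y) = ((y² - 34*y) + 1) - (9 + (3/2)*(-2)) = (1 + y² - 34*y) - (9 - 3) = (1 + y² - 34*y) - 1*6 = (1 + y² - 34*y) - 6 = -5 + y² - 34*y)
O(41) - Z(10) = (-6 - 2*41) - (-5 + 10² - 34*10) = (-6 - 82) - (-5 + 100 - 340) = -88 - 1*(-245) = -88 + 245 = 157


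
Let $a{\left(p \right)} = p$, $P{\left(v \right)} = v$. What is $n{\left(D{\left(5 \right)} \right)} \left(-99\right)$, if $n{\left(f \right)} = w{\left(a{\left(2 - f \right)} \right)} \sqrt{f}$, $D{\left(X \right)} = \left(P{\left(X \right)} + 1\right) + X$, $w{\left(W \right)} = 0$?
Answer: $0$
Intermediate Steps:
$D{\left(X \right)} = 1 + 2 X$ ($D{\left(X \right)} = \left(X + 1\right) + X = \left(1 + X\right) + X = 1 + 2 X$)
$n{\left(f \right)} = 0$ ($n{\left(f \right)} = 0 \sqrt{f} = 0$)
$n{\left(D{\left(5 \right)} \right)} \left(-99\right) = 0 \left(-99\right) = 0$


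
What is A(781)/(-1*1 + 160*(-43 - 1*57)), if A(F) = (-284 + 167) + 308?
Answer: -191/16001 ≈ -0.011937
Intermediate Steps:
A(F) = 191 (A(F) = -117 + 308 = 191)
A(781)/(-1*1 + 160*(-43 - 1*57)) = 191/(-1*1 + 160*(-43 - 1*57)) = 191/(-1 + 160*(-43 - 57)) = 191/(-1 + 160*(-100)) = 191/(-1 - 16000) = 191/(-16001) = 191*(-1/16001) = -191/16001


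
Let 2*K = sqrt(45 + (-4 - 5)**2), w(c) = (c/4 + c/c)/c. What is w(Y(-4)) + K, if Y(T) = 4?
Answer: 1/2 + 3*sqrt(14)/2 ≈ 6.1125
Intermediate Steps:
w(c) = (1 + c/4)/c (w(c) = (c*(1/4) + 1)/c = (c/4 + 1)/c = (1 + c/4)/c)
K = 3*sqrt(14)/2 (K = sqrt(45 + (-4 - 5)**2)/2 = sqrt(45 + (-9)**2)/2 = sqrt(45 + 81)/2 = sqrt(126)/2 = (3*sqrt(14))/2 = 3*sqrt(14)/2 ≈ 5.6125)
w(Y(-4)) + K = (1/4)*(4 + 4)/4 + 3*sqrt(14)/2 = (1/4)*(1/4)*8 + 3*sqrt(14)/2 = 1/2 + 3*sqrt(14)/2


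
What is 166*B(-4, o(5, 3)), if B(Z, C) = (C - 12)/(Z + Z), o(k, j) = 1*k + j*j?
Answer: -83/2 ≈ -41.500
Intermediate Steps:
o(k, j) = k + j**2
B(Z, C) = (-12 + C)/(2*Z) (B(Z, C) = (-12 + C)/((2*Z)) = (-12 + C)*(1/(2*Z)) = (-12 + C)/(2*Z))
166*B(-4, o(5, 3)) = 166*((1/2)*(-12 + (5 + 3**2))/(-4)) = 166*((1/2)*(-1/4)*(-12 + (5 + 9))) = 166*((1/2)*(-1/4)*(-12 + 14)) = 166*((1/2)*(-1/4)*2) = 166*(-1/4) = -83/2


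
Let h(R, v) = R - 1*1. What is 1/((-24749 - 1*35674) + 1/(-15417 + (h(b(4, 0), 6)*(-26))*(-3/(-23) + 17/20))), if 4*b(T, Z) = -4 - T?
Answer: -3528321/213191740013 ≈ -1.6550e-5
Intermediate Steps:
b(T, Z) = -1 - T/4 (b(T, Z) = (-4 - T)/4 = -1 - T/4)
h(R, v) = -1 + R (h(R, v) = R - 1 = -1 + R)
1/((-24749 - 1*35674) + 1/(-15417 + (h(b(4, 0), 6)*(-26))*(-3/(-23) + 17/20))) = 1/((-24749 - 1*35674) + 1/(-15417 + ((-1 + (-1 - ¼*4))*(-26))*(-3/(-23) + 17/20))) = 1/((-24749 - 35674) + 1/(-15417 + ((-1 + (-1 - 1))*(-26))*(-3*(-1/23) + 17*(1/20)))) = 1/(-60423 + 1/(-15417 + ((-1 - 2)*(-26))*(3/23 + 17/20))) = 1/(-60423 + 1/(-15417 - 3*(-26)*(451/460))) = 1/(-60423 + 1/(-15417 + 78*(451/460))) = 1/(-60423 + 1/(-15417 + 17589/230)) = 1/(-60423 + 1/(-3528321/230)) = 1/(-60423 - 230/3528321) = 1/(-213191740013/3528321) = -3528321/213191740013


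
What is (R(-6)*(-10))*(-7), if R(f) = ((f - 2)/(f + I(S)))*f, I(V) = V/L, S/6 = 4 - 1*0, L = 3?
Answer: 1680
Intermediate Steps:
S = 24 (S = 6*(4 - 1*0) = 6*(4 + 0) = 6*4 = 24)
I(V) = V/3
R(f) = f*(-2 + f)/(8 + f) (R(f) = ((f - 2)/(f + (1/3)*24))*f = ((-2 + f)/(f + 8))*f = ((-2 + f)/(8 + f))*f = f*(-2 + f)/(8 + f))
(R(-6)*(-10))*(-7) = (-6*(-2 - 6)/(8 - 6)*(-10))*(-7) = (-6*(-8)/2*(-10))*(-7) = (-6*1/2*(-8)*(-10))*(-7) = (24*(-10))*(-7) = -240*(-7) = 1680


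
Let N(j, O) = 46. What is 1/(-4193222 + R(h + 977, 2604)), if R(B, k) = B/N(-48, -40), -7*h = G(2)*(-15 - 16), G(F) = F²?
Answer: -322/1350210521 ≈ -2.3848e-7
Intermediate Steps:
h = 124/7 (h = -2²*(-15 - 16)/7 = -4*(-31)/7 = -⅐*(-124) = 124/7 ≈ 17.714)
R(B, k) = B/46
1/(-4193222 + R(h + 977, 2604)) = 1/(-4193222 + (124/7 + 977)/46) = 1/(-4193222 + (1/46)*(6963/7)) = 1/(-4193222 + 6963/322) = 1/(-1350210521/322) = -322/1350210521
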